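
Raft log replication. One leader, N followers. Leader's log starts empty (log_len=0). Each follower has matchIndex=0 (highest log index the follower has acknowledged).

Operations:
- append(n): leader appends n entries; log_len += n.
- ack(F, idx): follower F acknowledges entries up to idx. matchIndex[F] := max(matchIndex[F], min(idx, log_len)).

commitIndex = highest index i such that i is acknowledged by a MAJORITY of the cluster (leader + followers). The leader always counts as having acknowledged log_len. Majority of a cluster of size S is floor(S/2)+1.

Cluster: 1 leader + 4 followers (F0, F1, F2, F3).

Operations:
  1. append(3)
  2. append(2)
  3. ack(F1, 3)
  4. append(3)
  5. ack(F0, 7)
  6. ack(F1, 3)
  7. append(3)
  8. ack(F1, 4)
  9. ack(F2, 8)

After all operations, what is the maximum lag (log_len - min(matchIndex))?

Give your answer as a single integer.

Op 1: append 3 -> log_len=3
Op 2: append 2 -> log_len=5
Op 3: F1 acks idx 3 -> match: F0=0 F1=3 F2=0 F3=0; commitIndex=0
Op 4: append 3 -> log_len=8
Op 5: F0 acks idx 7 -> match: F0=7 F1=3 F2=0 F3=0; commitIndex=3
Op 6: F1 acks idx 3 -> match: F0=7 F1=3 F2=0 F3=0; commitIndex=3
Op 7: append 3 -> log_len=11
Op 8: F1 acks idx 4 -> match: F0=7 F1=4 F2=0 F3=0; commitIndex=4
Op 9: F2 acks idx 8 -> match: F0=7 F1=4 F2=8 F3=0; commitIndex=7

Answer: 11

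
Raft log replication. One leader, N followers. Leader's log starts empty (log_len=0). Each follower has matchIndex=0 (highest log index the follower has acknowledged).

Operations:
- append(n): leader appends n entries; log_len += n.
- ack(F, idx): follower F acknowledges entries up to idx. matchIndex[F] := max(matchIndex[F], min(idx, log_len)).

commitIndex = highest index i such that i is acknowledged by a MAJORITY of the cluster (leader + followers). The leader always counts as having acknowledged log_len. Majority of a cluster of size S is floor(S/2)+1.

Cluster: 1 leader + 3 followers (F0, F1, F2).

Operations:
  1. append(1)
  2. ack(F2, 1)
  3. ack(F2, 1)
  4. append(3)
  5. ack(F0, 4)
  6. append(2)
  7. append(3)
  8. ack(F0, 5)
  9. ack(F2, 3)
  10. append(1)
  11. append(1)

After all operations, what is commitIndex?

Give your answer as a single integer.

Answer: 3

Derivation:
Op 1: append 1 -> log_len=1
Op 2: F2 acks idx 1 -> match: F0=0 F1=0 F2=1; commitIndex=0
Op 3: F2 acks idx 1 -> match: F0=0 F1=0 F2=1; commitIndex=0
Op 4: append 3 -> log_len=4
Op 5: F0 acks idx 4 -> match: F0=4 F1=0 F2=1; commitIndex=1
Op 6: append 2 -> log_len=6
Op 7: append 3 -> log_len=9
Op 8: F0 acks idx 5 -> match: F0=5 F1=0 F2=1; commitIndex=1
Op 9: F2 acks idx 3 -> match: F0=5 F1=0 F2=3; commitIndex=3
Op 10: append 1 -> log_len=10
Op 11: append 1 -> log_len=11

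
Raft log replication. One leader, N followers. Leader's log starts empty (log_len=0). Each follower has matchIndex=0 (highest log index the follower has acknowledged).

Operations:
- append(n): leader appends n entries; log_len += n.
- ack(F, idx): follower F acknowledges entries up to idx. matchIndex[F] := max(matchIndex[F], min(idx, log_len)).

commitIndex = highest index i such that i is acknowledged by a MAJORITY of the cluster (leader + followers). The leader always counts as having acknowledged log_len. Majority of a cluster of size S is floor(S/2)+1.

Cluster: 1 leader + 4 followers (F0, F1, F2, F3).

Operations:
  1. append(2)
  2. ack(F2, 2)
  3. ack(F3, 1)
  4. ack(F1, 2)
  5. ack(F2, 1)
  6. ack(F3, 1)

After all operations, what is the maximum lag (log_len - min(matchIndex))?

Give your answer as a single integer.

Op 1: append 2 -> log_len=2
Op 2: F2 acks idx 2 -> match: F0=0 F1=0 F2=2 F3=0; commitIndex=0
Op 3: F3 acks idx 1 -> match: F0=0 F1=0 F2=2 F3=1; commitIndex=1
Op 4: F1 acks idx 2 -> match: F0=0 F1=2 F2=2 F3=1; commitIndex=2
Op 5: F2 acks idx 1 -> match: F0=0 F1=2 F2=2 F3=1; commitIndex=2
Op 6: F3 acks idx 1 -> match: F0=0 F1=2 F2=2 F3=1; commitIndex=2

Answer: 2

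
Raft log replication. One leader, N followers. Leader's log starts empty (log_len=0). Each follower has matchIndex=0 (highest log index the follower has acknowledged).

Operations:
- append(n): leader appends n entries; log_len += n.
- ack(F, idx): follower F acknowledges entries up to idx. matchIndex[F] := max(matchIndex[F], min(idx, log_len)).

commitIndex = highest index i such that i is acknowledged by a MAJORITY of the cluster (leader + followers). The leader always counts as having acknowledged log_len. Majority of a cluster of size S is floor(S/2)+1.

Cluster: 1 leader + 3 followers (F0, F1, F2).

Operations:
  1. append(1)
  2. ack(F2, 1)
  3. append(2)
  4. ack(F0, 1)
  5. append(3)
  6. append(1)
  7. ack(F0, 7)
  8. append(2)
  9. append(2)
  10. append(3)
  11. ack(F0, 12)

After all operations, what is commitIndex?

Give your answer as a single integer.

Answer: 1

Derivation:
Op 1: append 1 -> log_len=1
Op 2: F2 acks idx 1 -> match: F0=0 F1=0 F2=1; commitIndex=0
Op 3: append 2 -> log_len=3
Op 4: F0 acks idx 1 -> match: F0=1 F1=0 F2=1; commitIndex=1
Op 5: append 3 -> log_len=6
Op 6: append 1 -> log_len=7
Op 7: F0 acks idx 7 -> match: F0=7 F1=0 F2=1; commitIndex=1
Op 8: append 2 -> log_len=9
Op 9: append 2 -> log_len=11
Op 10: append 3 -> log_len=14
Op 11: F0 acks idx 12 -> match: F0=12 F1=0 F2=1; commitIndex=1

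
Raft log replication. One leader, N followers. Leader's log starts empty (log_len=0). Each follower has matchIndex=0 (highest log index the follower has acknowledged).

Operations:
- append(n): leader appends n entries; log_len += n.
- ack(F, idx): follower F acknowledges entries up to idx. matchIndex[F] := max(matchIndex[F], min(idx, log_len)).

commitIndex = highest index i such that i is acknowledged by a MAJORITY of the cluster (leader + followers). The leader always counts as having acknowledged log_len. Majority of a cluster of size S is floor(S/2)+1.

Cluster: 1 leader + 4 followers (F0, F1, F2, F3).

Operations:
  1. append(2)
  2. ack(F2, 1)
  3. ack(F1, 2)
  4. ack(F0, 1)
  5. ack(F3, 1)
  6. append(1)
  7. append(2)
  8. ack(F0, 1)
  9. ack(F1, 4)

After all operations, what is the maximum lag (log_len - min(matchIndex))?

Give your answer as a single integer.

Answer: 4

Derivation:
Op 1: append 2 -> log_len=2
Op 2: F2 acks idx 1 -> match: F0=0 F1=0 F2=1 F3=0; commitIndex=0
Op 3: F1 acks idx 2 -> match: F0=0 F1=2 F2=1 F3=0; commitIndex=1
Op 4: F0 acks idx 1 -> match: F0=1 F1=2 F2=1 F3=0; commitIndex=1
Op 5: F3 acks idx 1 -> match: F0=1 F1=2 F2=1 F3=1; commitIndex=1
Op 6: append 1 -> log_len=3
Op 7: append 2 -> log_len=5
Op 8: F0 acks idx 1 -> match: F0=1 F1=2 F2=1 F3=1; commitIndex=1
Op 9: F1 acks idx 4 -> match: F0=1 F1=4 F2=1 F3=1; commitIndex=1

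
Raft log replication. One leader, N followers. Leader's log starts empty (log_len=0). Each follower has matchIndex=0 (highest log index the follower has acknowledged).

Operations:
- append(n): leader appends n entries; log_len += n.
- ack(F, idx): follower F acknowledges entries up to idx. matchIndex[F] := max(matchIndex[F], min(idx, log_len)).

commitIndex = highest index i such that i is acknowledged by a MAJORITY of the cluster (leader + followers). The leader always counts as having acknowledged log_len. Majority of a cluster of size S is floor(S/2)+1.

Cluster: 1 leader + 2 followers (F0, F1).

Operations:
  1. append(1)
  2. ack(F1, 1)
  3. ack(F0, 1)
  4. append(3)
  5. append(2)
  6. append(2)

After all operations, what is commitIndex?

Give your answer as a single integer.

Op 1: append 1 -> log_len=1
Op 2: F1 acks idx 1 -> match: F0=0 F1=1; commitIndex=1
Op 3: F0 acks idx 1 -> match: F0=1 F1=1; commitIndex=1
Op 4: append 3 -> log_len=4
Op 5: append 2 -> log_len=6
Op 6: append 2 -> log_len=8

Answer: 1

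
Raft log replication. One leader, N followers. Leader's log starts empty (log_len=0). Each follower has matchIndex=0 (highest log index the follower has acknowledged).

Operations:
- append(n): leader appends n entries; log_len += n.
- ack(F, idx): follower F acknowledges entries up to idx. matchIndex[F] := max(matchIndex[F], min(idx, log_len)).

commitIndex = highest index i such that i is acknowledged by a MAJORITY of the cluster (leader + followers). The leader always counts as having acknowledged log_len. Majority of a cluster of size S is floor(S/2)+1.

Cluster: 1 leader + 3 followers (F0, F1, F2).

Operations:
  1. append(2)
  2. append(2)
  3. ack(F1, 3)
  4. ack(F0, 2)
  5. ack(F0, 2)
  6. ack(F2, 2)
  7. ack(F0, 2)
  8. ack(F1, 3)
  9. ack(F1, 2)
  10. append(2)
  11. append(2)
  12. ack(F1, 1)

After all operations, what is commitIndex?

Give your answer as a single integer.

Answer: 2

Derivation:
Op 1: append 2 -> log_len=2
Op 2: append 2 -> log_len=4
Op 3: F1 acks idx 3 -> match: F0=0 F1=3 F2=0; commitIndex=0
Op 4: F0 acks idx 2 -> match: F0=2 F1=3 F2=0; commitIndex=2
Op 5: F0 acks idx 2 -> match: F0=2 F1=3 F2=0; commitIndex=2
Op 6: F2 acks idx 2 -> match: F0=2 F1=3 F2=2; commitIndex=2
Op 7: F0 acks idx 2 -> match: F0=2 F1=3 F2=2; commitIndex=2
Op 8: F1 acks idx 3 -> match: F0=2 F1=3 F2=2; commitIndex=2
Op 9: F1 acks idx 2 -> match: F0=2 F1=3 F2=2; commitIndex=2
Op 10: append 2 -> log_len=6
Op 11: append 2 -> log_len=8
Op 12: F1 acks idx 1 -> match: F0=2 F1=3 F2=2; commitIndex=2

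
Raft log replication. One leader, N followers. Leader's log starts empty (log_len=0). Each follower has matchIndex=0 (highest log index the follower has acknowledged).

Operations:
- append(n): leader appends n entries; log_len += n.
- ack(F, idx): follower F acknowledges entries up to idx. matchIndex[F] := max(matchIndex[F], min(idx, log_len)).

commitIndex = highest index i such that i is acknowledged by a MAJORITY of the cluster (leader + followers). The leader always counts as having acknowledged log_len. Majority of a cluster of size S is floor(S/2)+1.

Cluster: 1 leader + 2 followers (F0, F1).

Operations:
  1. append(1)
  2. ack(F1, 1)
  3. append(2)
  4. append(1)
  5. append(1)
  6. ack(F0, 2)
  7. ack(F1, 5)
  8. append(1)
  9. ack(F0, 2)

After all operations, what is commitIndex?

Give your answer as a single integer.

Answer: 5

Derivation:
Op 1: append 1 -> log_len=1
Op 2: F1 acks idx 1 -> match: F0=0 F1=1; commitIndex=1
Op 3: append 2 -> log_len=3
Op 4: append 1 -> log_len=4
Op 5: append 1 -> log_len=5
Op 6: F0 acks idx 2 -> match: F0=2 F1=1; commitIndex=2
Op 7: F1 acks idx 5 -> match: F0=2 F1=5; commitIndex=5
Op 8: append 1 -> log_len=6
Op 9: F0 acks idx 2 -> match: F0=2 F1=5; commitIndex=5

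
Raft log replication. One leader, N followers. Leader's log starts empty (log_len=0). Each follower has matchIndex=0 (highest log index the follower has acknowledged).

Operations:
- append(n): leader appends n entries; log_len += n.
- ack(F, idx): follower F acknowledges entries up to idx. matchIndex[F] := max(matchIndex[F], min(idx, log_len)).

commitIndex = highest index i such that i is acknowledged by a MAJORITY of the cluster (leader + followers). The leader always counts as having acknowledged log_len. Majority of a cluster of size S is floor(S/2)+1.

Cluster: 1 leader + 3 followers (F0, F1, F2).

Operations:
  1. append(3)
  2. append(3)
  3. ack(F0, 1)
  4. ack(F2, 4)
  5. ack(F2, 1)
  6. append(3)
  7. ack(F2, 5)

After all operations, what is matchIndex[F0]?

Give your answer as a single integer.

Op 1: append 3 -> log_len=3
Op 2: append 3 -> log_len=6
Op 3: F0 acks idx 1 -> match: F0=1 F1=0 F2=0; commitIndex=0
Op 4: F2 acks idx 4 -> match: F0=1 F1=0 F2=4; commitIndex=1
Op 5: F2 acks idx 1 -> match: F0=1 F1=0 F2=4; commitIndex=1
Op 6: append 3 -> log_len=9
Op 7: F2 acks idx 5 -> match: F0=1 F1=0 F2=5; commitIndex=1

Answer: 1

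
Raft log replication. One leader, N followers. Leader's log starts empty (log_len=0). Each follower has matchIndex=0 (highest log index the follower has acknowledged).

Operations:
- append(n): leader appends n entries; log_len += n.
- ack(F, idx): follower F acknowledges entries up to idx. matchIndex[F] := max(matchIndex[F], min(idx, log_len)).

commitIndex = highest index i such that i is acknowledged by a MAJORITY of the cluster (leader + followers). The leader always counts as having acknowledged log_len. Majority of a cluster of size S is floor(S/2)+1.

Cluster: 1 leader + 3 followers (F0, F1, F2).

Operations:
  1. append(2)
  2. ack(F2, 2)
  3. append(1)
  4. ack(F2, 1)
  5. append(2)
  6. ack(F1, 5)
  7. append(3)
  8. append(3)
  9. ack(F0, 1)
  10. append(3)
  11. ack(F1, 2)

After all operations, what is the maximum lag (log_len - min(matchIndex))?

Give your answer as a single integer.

Answer: 13

Derivation:
Op 1: append 2 -> log_len=2
Op 2: F2 acks idx 2 -> match: F0=0 F1=0 F2=2; commitIndex=0
Op 3: append 1 -> log_len=3
Op 4: F2 acks idx 1 -> match: F0=0 F1=0 F2=2; commitIndex=0
Op 5: append 2 -> log_len=5
Op 6: F1 acks idx 5 -> match: F0=0 F1=5 F2=2; commitIndex=2
Op 7: append 3 -> log_len=8
Op 8: append 3 -> log_len=11
Op 9: F0 acks idx 1 -> match: F0=1 F1=5 F2=2; commitIndex=2
Op 10: append 3 -> log_len=14
Op 11: F1 acks idx 2 -> match: F0=1 F1=5 F2=2; commitIndex=2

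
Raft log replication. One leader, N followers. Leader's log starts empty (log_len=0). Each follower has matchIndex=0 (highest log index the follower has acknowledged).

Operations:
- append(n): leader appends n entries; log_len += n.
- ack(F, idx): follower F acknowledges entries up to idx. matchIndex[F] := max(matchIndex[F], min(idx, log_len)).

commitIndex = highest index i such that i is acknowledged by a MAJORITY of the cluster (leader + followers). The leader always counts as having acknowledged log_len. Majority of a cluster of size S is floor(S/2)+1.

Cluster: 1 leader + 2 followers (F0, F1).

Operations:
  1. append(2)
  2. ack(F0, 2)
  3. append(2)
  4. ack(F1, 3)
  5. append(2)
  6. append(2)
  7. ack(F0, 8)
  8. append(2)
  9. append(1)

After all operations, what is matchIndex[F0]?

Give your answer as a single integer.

Answer: 8

Derivation:
Op 1: append 2 -> log_len=2
Op 2: F0 acks idx 2 -> match: F0=2 F1=0; commitIndex=2
Op 3: append 2 -> log_len=4
Op 4: F1 acks idx 3 -> match: F0=2 F1=3; commitIndex=3
Op 5: append 2 -> log_len=6
Op 6: append 2 -> log_len=8
Op 7: F0 acks idx 8 -> match: F0=8 F1=3; commitIndex=8
Op 8: append 2 -> log_len=10
Op 9: append 1 -> log_len=11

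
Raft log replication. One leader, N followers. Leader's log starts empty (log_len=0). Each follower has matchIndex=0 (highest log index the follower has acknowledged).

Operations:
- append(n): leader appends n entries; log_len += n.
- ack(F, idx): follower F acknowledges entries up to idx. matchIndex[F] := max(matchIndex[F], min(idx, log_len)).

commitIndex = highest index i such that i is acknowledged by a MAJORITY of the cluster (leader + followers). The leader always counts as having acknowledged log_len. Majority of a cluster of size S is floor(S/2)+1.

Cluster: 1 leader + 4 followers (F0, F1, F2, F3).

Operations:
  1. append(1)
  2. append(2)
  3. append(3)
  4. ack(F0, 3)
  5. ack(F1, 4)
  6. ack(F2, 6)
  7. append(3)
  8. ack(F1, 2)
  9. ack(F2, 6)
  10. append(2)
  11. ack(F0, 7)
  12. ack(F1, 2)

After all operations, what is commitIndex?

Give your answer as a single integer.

Op 1: append 1 -> log_len=1
Op 2: append 2 -> log_len=3
Op 3: append 3 -> log_len=6
Op 4: F0 acks idx 3 -> match: F0=3 F1=0 F2=0 F3=0; commitIndex=0
Op 5: F1 acks idx 4 -> match: F0=3 F1=4 F2=0 F3=0; commitIndex=3
Op 6: F2 acks idx 6 -> match: F0=3 F1=4 F2=6 F3=0; commitIndex=4
Op 7: append 3 -> log_len=9
Op 8: F1 acks idx 2 -> match: F0=3 F1=4 F2=6 F3=0; commitIndex=4
Op 9: F2 acks idx 6 -> match: F0=3 F1=4 F2=6 F3=0; commitIndex=4
Op 10: append 2 -> log_len=11
Op 11: F0 acks idx 7 -> match: F0=7 F1=4 F2=6 F3=0; commitIndex=6
Op 12: F1 acks idx 2 -> match: F0=7 F1=4 F2=6 F3=0; commitIndex=6

Answer: 6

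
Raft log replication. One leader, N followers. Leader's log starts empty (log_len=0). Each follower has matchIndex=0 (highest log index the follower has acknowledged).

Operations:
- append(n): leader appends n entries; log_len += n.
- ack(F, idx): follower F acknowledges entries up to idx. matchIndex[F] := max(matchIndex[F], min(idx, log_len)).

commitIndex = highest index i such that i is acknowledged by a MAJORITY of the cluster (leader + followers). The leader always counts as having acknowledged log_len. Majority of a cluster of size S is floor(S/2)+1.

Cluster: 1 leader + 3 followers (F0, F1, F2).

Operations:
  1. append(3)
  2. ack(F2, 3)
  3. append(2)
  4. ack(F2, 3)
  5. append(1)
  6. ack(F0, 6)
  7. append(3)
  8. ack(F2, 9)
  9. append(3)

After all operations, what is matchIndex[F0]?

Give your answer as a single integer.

Answer: 6

Derivation:
Op 1: append 3 -> log_len=3
Op 2: F2 acks idx 3 -> match: F0=0 F1=0 F2=3; commitIndex=0
Op 3: append 2 -> log_len=5
Op 4: F2 acks idx 3 -> match: F0=0 F1=0 F2=3; commitIndex=0
Op 5: append 1 -> log_len=6
Op 6: F0 acks idx 6 -> match: F0=6 F1=0 F2=3; commitIndex=3
Op 7: append 3 -> log_len=9
Op 8: F2 acks idx 9 -> match: F0=6 F1=0 F2=9; commitIndex=6
Op 9: append 3 -> log_len=12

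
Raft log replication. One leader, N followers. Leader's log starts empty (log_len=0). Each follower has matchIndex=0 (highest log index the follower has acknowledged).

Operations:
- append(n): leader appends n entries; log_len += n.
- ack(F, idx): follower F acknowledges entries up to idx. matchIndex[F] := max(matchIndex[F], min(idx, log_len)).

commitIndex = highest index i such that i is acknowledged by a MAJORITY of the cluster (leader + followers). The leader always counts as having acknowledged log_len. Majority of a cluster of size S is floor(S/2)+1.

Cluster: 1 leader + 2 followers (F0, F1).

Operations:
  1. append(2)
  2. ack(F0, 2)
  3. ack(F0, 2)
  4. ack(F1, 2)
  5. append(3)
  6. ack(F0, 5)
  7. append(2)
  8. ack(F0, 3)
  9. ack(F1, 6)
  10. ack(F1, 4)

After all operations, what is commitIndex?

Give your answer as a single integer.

Answer: 6

Derivation:
Op 1: append 2 -> log_len=2
Op 2: F0 acks idx 2 -> match: F0=2 F1=0; commitIndex=2
Op 3: F0 acks idx 2 -> match: F0=2 F1=0; commitIndex=2
Op 4: F1 acks idx 2 -> match: F0=2 F1=2; commitIndex=2
Op 5: append 3 -> log_len=5
Op 6: F0 acks idx 5 -> match: F0=5 F1=2; commitIndex=5
Op 7: append 2 -> log_len=7
Op 8: F0 acks idx 3 -> match: F0=5 F1=2; commitIndex=5
Op 9: F1 acks idx 6 -> match: F0=5 F1=6; commitIndex=6
Op 10: F1 acks idx 4 -> match: F0=5 F1=6; commitIndex=6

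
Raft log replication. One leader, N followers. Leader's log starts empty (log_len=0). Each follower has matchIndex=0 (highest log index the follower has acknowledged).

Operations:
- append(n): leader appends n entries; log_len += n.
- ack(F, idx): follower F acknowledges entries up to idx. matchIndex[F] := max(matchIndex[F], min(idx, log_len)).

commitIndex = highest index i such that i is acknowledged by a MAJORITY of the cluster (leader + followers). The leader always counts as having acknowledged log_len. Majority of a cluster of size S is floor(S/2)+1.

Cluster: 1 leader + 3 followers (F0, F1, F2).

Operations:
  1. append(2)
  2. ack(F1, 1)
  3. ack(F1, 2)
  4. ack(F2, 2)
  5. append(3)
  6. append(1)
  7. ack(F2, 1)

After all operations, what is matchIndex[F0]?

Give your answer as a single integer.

Answer: 0

Derivation:
Op 1: append 2 -> log_len=2
Op 2: F1 acks idx 1 -> match: F0=0 F1=1 F2=0; commitIndex=0
Op 3: F1 acks idx 2 -> match: F0=0 F1=2 F2=0; commitIndex=0
Op 4: F2 acks idx 2 -> match: F0=0 F1=2 F2=2; commitIndex=2
Op 5: append 3 -> log_len=5
Op 6: append 1 -> log_len=6
Op 7: F2 acks idx 1 -> match: F0=0 F1=2 F2=2; commitIndex=2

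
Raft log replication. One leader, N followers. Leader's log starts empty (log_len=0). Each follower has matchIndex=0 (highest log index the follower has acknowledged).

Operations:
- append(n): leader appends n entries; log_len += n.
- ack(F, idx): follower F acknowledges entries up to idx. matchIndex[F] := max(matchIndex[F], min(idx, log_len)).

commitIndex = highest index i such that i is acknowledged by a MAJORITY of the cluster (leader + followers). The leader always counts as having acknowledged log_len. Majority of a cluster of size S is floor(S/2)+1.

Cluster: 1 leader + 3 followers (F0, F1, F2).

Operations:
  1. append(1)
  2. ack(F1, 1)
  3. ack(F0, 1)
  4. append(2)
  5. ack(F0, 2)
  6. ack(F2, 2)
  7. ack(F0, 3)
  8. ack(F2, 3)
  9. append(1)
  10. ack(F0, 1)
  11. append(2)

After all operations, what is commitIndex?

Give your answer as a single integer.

Answer: 3

Derivation:
Op 1: append 1 -> log_len=1
Op 2: F1 acks idx 1 -> match: F0=0 F1=1 F2=0; commitIndex=0
Op 3: F0 acks idx 1 -> match: F0=1 F1=1 F2=0; commitIndex=1
Op 4: append 2 -> log_len=3
Op 5: F0 acks idx 2 -> match: F0=2 F1=1 F2=0; commitIndex=1
Op 6: F2 acks idx 2 -> match: F0=2 F1=1 F2=2; commitIndex=2
Op 7: F0 acks idx 3 -> match: F0=3 F1=1 F2=2; commitIndex=2
Op 8: F2 acks idx 3 -> match: F0=3 F1=1 F2=3; commitIndex=3
Op 9: append 1 -> log_len=4
Op 10: F0 acks idx 1 -> match: F0=3 F1=1 F2=3; commitIndex=3
Op 11: append 2 -> log_len=6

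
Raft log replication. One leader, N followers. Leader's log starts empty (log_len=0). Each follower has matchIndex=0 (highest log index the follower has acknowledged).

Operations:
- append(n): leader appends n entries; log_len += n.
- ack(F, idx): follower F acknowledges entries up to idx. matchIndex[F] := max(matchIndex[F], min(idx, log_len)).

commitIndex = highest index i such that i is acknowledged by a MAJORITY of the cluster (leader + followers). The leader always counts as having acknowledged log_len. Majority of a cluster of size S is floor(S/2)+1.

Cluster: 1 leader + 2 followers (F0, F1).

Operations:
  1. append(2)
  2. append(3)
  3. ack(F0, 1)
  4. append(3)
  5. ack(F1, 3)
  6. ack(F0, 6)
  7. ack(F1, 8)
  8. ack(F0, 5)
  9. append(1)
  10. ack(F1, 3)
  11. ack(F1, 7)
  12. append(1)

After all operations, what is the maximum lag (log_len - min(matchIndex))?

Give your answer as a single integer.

Op 1: append 2 -> log_len=2
Op 2: append 3 -> log_len=5
Op 3: F0 acks idx 1 -> match: F0=1 F1=0; commitIndex=1
Op 4: append 3 -> log_len=8
Op 5: F1 acks idx 3 -> match: F0=1 F1=3; commitIndex=3
Op 6: F0 acks idx 6 -> match: F0=6 F1=3; commitIndex=6
Op 7: F1 acks idx 8 -> match: F0=6 F1=8; commitIndex=8
Op 8: F0 acks idx 5 -> match: F0=6 F1=8; commitIndex=8
Op 9: append 1 -> log_len=9
Op 10: F1 acks idx 3 -> match: F0=6 F1=8; commitIndex=8
Op 11: F1 acks idx 7 -> match: F0=6 F1=8; commitIndex=8
Op 12: append 1 -> log_len=10

Answer: 4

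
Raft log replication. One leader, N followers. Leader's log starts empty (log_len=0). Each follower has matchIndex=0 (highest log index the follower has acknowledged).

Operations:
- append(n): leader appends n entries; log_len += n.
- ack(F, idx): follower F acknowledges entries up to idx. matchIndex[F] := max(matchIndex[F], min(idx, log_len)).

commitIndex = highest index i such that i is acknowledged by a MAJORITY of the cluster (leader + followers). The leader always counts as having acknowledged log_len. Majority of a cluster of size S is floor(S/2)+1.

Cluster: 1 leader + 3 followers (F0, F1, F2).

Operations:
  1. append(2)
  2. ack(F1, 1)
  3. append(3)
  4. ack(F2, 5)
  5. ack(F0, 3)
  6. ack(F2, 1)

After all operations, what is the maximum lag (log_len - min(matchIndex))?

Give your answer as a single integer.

Op 1: append 2 -> log_len=2
Op 2: F1 acks idx 1 -> match: F0=0 F1=1 F2=0; commitIndex=0
Op 3: append 3 -> log_len=5
Op 4: F2 acks idx 5 -> match: F0=0 F1=1 F2=5; commitIndex=1
Op 5: F0 acks idx 3 -> match: F0=3 F1=1 F2=5; commitIndex=3
Op 6: F2 acks idx 1 -> match: F0=3 F1=1 F2=5; commitIndex=3

Answer: 4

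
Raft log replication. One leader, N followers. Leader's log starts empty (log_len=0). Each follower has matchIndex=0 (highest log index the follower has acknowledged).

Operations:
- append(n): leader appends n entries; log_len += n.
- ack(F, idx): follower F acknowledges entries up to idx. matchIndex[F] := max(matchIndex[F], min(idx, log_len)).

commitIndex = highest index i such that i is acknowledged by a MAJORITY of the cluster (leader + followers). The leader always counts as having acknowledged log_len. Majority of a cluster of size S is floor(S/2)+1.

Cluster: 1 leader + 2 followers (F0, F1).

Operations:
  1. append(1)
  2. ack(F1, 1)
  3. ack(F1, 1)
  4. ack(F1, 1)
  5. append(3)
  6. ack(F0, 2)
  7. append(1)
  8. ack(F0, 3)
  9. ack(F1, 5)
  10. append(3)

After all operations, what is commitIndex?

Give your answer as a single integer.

Op 1: append 1 -> log_len=1
Op 2: F1 acks idx 1 -> match: F0=0 F1=1; commitIndex=1
Op 3: F1 acks idx 1 -> match: F0=0 F1=1; commitIndex=1
Op 4: F1 acks idx 1 -> match: F0=0 F1=1; commitIndex=1
Op 5: append 3 -> log_len=4
Op 6: F0 acks idx 2 -> match: F0=2 F1=1; commitIndex=2
Op 7: append 1 -> log_len=5
Op 8: F0 acks idx 3 -> match: F0=3 F1=1; commitIndex=3
Op 9: F1 acks idx 5 -> match: F0=3 F1=5; commitIndex=5
Op 10: append 3 -> log_len=8

Answer: 5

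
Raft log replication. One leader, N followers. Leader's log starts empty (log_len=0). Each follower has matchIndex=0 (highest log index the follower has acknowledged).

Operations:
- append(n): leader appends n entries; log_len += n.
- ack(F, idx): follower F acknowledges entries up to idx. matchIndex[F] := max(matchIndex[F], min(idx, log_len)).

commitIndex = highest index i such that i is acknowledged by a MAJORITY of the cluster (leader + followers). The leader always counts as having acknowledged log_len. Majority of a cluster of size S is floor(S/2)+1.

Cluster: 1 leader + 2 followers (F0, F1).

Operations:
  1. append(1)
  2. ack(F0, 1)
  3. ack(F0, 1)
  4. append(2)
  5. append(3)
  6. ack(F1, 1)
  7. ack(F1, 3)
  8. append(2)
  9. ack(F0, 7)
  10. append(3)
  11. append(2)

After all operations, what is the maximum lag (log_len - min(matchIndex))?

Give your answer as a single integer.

Answer: 10

Derivation:
Op 1: append 1 -> log_len=1
Op 2: F0 acks idx 1 -> match: F0=1 F1=0; commitIndex=1
Op 3: F0 acks idx 1 -> match: F0=1 F1=0; commitIndex=1
Op 4: append 2 -> log_len=3
Op 5: append 3 -> log_len=6
Op 6: F1 acks idx 1 -> match: F0=1 F1=1; commitIndex=1
Op 7: F1 acks idx 3 -> match: F0=1 F1=3; commitIndex=3
Op 8: append 2 -> log_len=8
Op 9: F0 acks idx 7 -> match: F0=7 F1=3; commitIndex=7
Op 10: append 3 -> log_len=11
Op 11: append 2 -> log_len=13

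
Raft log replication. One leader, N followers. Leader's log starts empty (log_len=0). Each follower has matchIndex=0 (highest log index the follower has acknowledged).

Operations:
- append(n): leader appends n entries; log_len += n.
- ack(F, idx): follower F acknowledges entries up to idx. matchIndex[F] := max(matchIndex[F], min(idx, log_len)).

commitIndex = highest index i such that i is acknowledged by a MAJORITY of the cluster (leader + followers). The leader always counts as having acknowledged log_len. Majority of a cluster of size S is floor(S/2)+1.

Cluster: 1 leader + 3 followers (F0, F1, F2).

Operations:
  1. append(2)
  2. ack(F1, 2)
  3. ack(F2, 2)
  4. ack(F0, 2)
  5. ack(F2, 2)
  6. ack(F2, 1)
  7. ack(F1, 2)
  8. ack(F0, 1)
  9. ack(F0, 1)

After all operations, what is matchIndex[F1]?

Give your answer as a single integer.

Op 1: append 2 -> log_len=2
Op 2: F1 acks idx 2 -> match: F0=0 F1=2 F2=0; commitIndex=0
Op 3: F2 acks idx 2 -> match: F0=0 F1=2 F2=2; commitIndex=2
Op 4: F0 acks idx 2 -> match: F0=2 F1=2 F2=2; commitIndex=2
Op 5: F2 acks idx 2 -> match: F0=2 F1=2 F2=2; commitIndex=2
Op 6: F2 acks idx 1 -> match: F0=2 F1=2 F2=2; commitIndex=2
Op 7: F1 acks idx 2 -> match: F0=2 F1=2 F2=2; commitIndex=2
Op 8: F0 acks idx 1 -> match: F0=2 F1=2 F2=2; commitIndex=2
Op 9: F0 acks idx 1 -> match: F0=2 F1=2 F2=2; commitIndex=2

Answer: 2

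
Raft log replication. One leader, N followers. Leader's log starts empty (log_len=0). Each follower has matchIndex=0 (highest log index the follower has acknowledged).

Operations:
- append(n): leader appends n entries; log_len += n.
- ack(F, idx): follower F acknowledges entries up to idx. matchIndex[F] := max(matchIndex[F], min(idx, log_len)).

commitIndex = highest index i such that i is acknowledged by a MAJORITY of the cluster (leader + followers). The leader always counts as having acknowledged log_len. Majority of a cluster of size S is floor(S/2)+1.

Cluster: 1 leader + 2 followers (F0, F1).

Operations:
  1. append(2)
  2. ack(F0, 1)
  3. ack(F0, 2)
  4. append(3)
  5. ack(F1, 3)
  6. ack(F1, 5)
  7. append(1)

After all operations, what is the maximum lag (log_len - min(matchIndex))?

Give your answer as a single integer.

Op 1: append 2 -> log_len=2
Op 2: F0 acks idx 1 -> match: F0=1 F1=0; commitIndex=1
Op 3: F0 acks idx 2 -> match: F0=2 F1=0; commitIndex=2
Op 4: append 3 -> log_len=5
Op 5: F1 acks idx 3 -> match: F0=2 F1=3; commitIndex=3
Op 6: F1 acks idx 5 -> match: F0=2 F1=5; commitIndex=5
Op 7: append 1 -> log_len=6

Answer: 4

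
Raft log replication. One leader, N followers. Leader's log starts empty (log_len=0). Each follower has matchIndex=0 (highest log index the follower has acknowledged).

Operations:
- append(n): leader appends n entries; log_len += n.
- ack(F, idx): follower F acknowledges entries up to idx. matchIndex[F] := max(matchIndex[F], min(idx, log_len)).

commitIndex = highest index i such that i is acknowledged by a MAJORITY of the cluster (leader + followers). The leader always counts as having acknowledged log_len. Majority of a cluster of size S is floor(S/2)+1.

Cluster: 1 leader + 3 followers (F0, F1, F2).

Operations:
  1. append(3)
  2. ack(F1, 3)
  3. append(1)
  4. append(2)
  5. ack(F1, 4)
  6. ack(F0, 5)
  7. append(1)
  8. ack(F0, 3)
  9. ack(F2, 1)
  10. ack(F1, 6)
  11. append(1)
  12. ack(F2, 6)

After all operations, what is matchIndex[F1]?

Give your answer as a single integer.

Op 1: append 3 -> log_len=3
Op 2: F1 acks idx 3 -> match: F0=0 F1=3 F2=0; commitIndex=0
Op 3: append 1 -> log_len=4
Op 4: append 2 -> log_len=6
Op 5: F1 acks idx 4 -> match: F0=0 F1=4 F2=0; commitIndex=0
Op 6: F0 acks idx 5 -> match: F0=5 F1=4 F2=0; commitIndex=4
Op 7: append 1 -> log_len=7
Op 8: F0 acks idx 3 -> match: F0=5 F1=4 F2=0; commitIndex=4
Op 9: F2 acks idx 1 -> match: F0=5 F1=4 F2=1; commitIndex=4
Op 10: F1 acks idx 6 -> match: F0=5 F1=6 F2=1; commitIndex=5
Op 11: append 1 -> log_len=8
Op 12: F2 acks idx 6 -> match: F0=5 F1=6 F2=6; commitIndex=6

Answer: 6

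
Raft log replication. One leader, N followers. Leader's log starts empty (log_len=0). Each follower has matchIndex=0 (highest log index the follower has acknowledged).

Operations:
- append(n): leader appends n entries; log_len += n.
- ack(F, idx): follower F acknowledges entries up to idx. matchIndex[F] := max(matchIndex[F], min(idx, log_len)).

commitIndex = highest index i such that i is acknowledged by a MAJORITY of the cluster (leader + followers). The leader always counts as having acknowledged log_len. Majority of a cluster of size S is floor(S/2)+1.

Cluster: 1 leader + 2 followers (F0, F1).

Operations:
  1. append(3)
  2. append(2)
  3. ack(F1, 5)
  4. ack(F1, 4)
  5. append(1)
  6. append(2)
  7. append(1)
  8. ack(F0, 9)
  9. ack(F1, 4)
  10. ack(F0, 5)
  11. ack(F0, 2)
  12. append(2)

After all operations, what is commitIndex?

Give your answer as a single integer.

Op 1: append 3 -> log_len=3
Op 2: append 2 -> log_len=5
Op 3: F1 acks idx 5 -> match: F0=0 F1=5; commitIndex=5
Op 4: F1 acks idx 4 -> match: F0=0 F1=5; commitIndex=5
Op 5: append 1 -> log_len=6
Op 6: append 2 -> log_len=8
Op 7: append 1 -> log_len=9
Op 8: F0 acks idx 9 -> match: F0=9 F1=5; commitIndex=9
Op 9: F1 acks idx 4 -> match: F0=9 F1=5; commitIndex=9
Op 10: F0 acks idx 5 -> match: F0=9 F1=5; commitIndex=9
Op 11: F0 acks idx 2 -> match: F0=9 F1=5; commitIndex=9
Op 12: append 2 -> log_len=11

Answer: 9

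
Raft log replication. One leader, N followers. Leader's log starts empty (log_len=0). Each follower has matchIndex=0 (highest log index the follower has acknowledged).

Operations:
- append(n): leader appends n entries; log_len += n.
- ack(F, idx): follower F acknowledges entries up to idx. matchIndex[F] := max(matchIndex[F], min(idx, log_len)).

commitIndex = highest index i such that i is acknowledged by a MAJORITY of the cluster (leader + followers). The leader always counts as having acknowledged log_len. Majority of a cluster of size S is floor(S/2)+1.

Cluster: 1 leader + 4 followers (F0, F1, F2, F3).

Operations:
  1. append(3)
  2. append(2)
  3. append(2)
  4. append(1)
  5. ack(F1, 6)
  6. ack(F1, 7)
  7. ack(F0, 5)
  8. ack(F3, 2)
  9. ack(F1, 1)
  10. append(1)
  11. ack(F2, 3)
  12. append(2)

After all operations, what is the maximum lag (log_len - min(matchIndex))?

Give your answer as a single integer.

Answer: 9

Derivation:
Op 1: append 3 -> log_len=3
Op 2: append 2 -> log_len=5
Op 3: append 2 -> log_len=7
Op 4: append 1 -> log_len=8
Op 5: F1 acks idx 6 -> match: F0=0 F1=6 F2=0 F3=0; commitIndex=0
Op 6: F1 acks idx 7 -> match: F0=0 F1=7 F2=0 F3=0; commitIndex=0
Op 7: F0 acks idx 5 -> match: F0=5 F1=7 F2=0 F3=0; commitIndex=5
Op 8: F3 acks idx 2 -> match: F0=5 F1=7 F2=0 F3=2; commitIndex=5
Op 9: F1 acks idx 1 -> match: F0=5 F1=7 F2=0 F3=2; commitIndex=5
Op 10: append 1 -> log_len=9
Op 11: F2 acks idx 3 -> match: F0=5 F1=7 F2=3 F3=2; commitIndex=5
Op 12: append 2 -> log_len=11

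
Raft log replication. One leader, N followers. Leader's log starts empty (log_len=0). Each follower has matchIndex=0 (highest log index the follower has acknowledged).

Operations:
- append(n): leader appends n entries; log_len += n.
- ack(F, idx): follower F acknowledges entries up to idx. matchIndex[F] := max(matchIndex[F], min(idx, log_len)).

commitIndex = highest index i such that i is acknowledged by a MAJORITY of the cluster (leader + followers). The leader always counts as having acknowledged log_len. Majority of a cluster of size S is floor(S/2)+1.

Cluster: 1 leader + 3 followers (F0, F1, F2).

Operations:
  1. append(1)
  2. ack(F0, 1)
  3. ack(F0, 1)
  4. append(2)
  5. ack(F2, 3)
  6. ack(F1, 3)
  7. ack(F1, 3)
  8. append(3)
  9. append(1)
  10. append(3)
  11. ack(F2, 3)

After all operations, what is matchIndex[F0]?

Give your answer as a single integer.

Op 1: append 1 -> log_len=1
Op 2: F0 acks idx 1 -> match: F0=1 F1=0 F2=0; commitIndex=0
Op 3: F0 acks idx 1 -> match: F0=1 F1=0 F2=0; commitIndex=0
Op 4: append 2 -> log_len=3
Op 5: F2 acks idx 3 -> match: F0=1 F1=0 F2=3; commitIndex=1
Op 6: F1 acks idx 3 -> match: F0=1 F1=3 F2=3; commitIndex=3
Op 7: F1 acks idx 3 -> match: F0=1 F1=3 F2=3; commitIndex=3
Op 8: append 3 -> log_len=6
Op 9: append 1 -> log_len=7
Op 10: append 3 -> log_len=10
Op 11: F2 acks idx 3 -> match: F0=1 F1=3 F2=3; commitIndex=3

Answer: 1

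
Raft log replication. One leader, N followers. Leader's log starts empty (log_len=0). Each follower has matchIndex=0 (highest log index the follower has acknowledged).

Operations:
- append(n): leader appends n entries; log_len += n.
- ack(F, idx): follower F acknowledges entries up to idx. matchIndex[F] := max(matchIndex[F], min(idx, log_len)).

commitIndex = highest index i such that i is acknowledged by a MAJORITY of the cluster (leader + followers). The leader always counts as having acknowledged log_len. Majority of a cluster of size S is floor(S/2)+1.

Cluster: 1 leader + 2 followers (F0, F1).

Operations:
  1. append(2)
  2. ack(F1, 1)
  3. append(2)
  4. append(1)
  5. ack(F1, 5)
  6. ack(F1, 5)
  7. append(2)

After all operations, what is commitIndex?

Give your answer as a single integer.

Op 1: append 2 -> log_len=2
Op 2: F1 acks idx 1 -> match: F0=0 F1=1; commitIndex=1
Op 3: append 2 -> log_len=4
Op 4: append 1 -> log_len=5
Op 5: F1 acks idx 5 -> match: F0=0 F1=5; commitIndex=5
Op 6: F1 acks idx 5 -> match: F0=0 F1=5; commitIndex=5
Op 7: append 2 -> log_len=7

Answer: 5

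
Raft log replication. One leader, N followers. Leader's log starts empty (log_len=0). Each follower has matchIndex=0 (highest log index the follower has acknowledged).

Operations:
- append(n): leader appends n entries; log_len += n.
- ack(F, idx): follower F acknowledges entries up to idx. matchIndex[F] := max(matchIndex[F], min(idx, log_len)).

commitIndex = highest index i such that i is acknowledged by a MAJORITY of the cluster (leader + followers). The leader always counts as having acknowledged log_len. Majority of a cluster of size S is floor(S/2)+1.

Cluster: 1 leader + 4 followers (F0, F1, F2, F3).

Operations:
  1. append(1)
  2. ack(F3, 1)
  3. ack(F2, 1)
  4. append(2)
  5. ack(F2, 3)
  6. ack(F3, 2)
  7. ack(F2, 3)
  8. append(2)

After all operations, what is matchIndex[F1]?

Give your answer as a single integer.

Answer: 0

Derivation:
Op 1: append 1 -> log_len=1
Op 2: F3 acks idx 1 -> match: F0=0 F1=0 F2=0 F3=1; commitIndex=0
Op 3: F2 acks idx 1 -> match: F0=0 F1=0 F2=1 F3=1; commitIndex=1
Op 4: append 2 -> log_len=3
Op 5: F2 acks idx 3 -> match: F0=0 F1=0 F2=3 F3=1; commitIndex=1
Op 6: F3 acks idx 2 -> match: F0=0 F1=0 F2=3 F3=2; commitIndex=2
Op 7: F2 acks idx 3 -> match: F0=0 F1=0 F2=3 F3=2; commitIndex=2
Op 8: append 2 -> log_len=5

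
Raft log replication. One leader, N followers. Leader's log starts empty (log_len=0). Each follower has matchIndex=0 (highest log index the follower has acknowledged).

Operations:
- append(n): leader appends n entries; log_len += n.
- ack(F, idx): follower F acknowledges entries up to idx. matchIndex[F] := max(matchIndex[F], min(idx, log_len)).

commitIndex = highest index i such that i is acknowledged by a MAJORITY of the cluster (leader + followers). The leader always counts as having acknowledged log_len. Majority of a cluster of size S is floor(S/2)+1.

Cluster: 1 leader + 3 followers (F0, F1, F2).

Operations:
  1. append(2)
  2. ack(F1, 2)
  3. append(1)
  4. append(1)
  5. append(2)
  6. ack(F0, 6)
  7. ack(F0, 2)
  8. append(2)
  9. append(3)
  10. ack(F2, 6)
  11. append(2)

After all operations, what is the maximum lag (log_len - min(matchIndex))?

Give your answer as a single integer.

Op 1: append 2 -> log_len=2
Op 2: F1 acks idx 2 -> match: F0=0 F1=2 F2=0; commitIndex=0
Op 3: append 1 -> log_len=3
Op 4: append 1 -> log_len=4
Op 5: append 2 -> log_len=6
Op 6: F0 acks idx 6 -> match: F0=6 F1=2 F2=0; commitIndex=2
Op 7: F0 acks idx 2 -> match: F0=6 F1=2 F2=0; commitIndex=2
Op 8: append 2 -> log_len=8
Op 9: append 3 -> log_len=11
Op 10: F2 acks idx 6 -> match: F0=6 F1=2 F2=6; commitIndex=6
Op 11: append 2 -> log_len=13

Answer: 11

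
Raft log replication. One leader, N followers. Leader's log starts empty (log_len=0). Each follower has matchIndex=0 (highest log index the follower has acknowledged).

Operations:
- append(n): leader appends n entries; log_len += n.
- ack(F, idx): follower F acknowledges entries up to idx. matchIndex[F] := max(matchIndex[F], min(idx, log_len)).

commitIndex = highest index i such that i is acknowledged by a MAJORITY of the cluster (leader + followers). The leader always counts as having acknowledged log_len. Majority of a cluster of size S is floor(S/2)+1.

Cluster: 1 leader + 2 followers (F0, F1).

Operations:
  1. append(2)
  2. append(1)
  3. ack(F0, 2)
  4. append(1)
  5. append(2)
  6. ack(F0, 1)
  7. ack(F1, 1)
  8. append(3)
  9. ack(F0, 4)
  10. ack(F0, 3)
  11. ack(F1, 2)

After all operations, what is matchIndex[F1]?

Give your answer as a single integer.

Op 1: append 2 -> log_len=2
Op 2: append 1 -> log_len=3
Op 3: F0 acks idx 2 -> match: F0=2 F1=0; commitIndex=2
Op 4: append 1 -> log_len=4
Op 5: append 2 -> log_len=6
Op 6: F0 acks idx 1 -> match: F0=2 F1=0; commitIndex=2
Op 7: F1 acks idx 1 -> match: F0=2 F1=1; commitIndex=2
Op 8: append 3 -> log_len=9
Op 9: F0 acks idx 4 -> match: F0=4 F1=1; commitIndex=4
Op 10: F0 acks idx 3 -> match: F0=4 F1=1; commitIndex=4
Op 11: F1 acks idx 2 -> match: F0=4 F1=2; commitIndex=4

Answer: 2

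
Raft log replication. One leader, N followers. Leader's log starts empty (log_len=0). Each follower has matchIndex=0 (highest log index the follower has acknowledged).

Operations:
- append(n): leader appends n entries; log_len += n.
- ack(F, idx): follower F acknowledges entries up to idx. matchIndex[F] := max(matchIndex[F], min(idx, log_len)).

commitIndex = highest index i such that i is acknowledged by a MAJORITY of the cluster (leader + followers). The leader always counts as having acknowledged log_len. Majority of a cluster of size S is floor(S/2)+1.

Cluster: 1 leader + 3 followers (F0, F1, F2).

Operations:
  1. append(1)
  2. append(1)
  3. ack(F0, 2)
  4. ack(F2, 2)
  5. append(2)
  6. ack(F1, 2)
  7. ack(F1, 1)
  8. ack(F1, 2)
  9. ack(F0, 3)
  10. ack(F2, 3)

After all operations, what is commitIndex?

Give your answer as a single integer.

Op 1: append 1 -> log_len=1
Op 2: append 1 -> log_len=2
Op 3: F0 acks idx 2 -> match: F0=2 F1=0 F2=0; commitIndex=0
Op 4: F2 acks idx 2 -> match: F0=2 F1=0 F2=2; commitIndex=2
Op 5: append 2 -> log_len=4
Op 6: F1 acks idx 2 -> match: F0=2 F1=2 F2=2; commitIndex=2
Op 7: F1 acks idx 1 -> match: F0=2 F1=2 F2=2; commitIndex=2
Op 8: F1 acks idx 2 -> match: F0=2 F1=2 F2=2; commitIndex=2
Op 9: F0 acks idx 3 -> match: F0=3 F1=2 F2=2; commitIndex=2
Op 10: F2 acks idx 3 -> match: F0=3 F1=2 F2=3; commitIndex=3

Answer: 3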